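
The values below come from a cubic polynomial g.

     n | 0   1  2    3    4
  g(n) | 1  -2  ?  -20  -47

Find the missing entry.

-7

The 4 known points determine the degree-3 polynomial uniquely.
Write g(n) = an^3 + bn^2 + cn + d. Substituting each data point gives a linear system:
  d = 1
  a + b + c + d = -2
  27a + 9b + 3c + d = -20
  64a + 16b + 4c + d = -47
Solving the system yields a = -1, b = 2, c = -4, d = 1.
So g(n) = -n^3 + 2n^2 - 4n + 1.
Then g(2) = -7.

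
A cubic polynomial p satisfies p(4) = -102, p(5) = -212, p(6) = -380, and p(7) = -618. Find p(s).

Using the Lagrange interpolation formula with nodes 4, 5, 6, 7:
  L_0(s) = (s - 5)(s - 6)(s - 7) / -6
  L_1(s) = (s - 4)(s - 6)(s - 7) / 2
  L_2(s) = (s - 4)(s - 5)(s - 7) / -2
  L_3(s) = (s - 4)(s - 5)(s - 6) / 6
Then p(s) = -102·L_0(s) - 212·L_1(s) - 380·L_2(s) - 618·L_3(s).
Expanding and collecting terms gives p(s) = -2s³ + s² + 3s - 2.
Check: p(7) = -618. ✓

p(s) = -2s^3 + s^2 + 3s - 2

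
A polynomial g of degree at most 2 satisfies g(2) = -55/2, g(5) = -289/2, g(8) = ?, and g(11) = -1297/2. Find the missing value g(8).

The 3 known points determine the degree-2 polynomial uniquely.
Write g(x) = ax^2 + bx + c. Substituting each data point gives a linear system:
  4a + 2b + c = -55/2
  25a + 5b + c = -289/2
  121a + 11b + c = -1297/2
Solving the system yields a = -5, b = -4, c = 1/2.
So g(x) = -5x^2 - 4x + 1/2.
Then g(8) = -703/2.

-703/2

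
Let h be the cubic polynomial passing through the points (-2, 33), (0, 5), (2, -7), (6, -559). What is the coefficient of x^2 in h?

Write h(x) = ax^3 + bx^2 + cx + d. Substituting each data point gives a linear system:
  -8a + 4b - 2c + d = 33
  d = 5
  8a + 4b + 2c + d = -7
  216a + 36b + 6c + d = -559
Solving the system yields a = -3, b = 2, c = 2, d = 5.
So h(x) = -3x^3 + 2x^2 + 2x + 5.
The coefficient of x^2 is 2.

2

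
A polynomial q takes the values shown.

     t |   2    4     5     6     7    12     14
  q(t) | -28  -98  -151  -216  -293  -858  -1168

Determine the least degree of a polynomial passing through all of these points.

2

Divided differences on the nodes 2, 4, 5, 6, 7, 12, 14:
  order 0: -28  -98  -151  -216  -293  -858  -1168
  order 1: -35  -53  -65  -77  -113  -155
  order 2: -6  -6  -6  -6  -6
  order 3: 0  0  0  0
  order 4: 0  0  0
  order 5: 0  0
  order 6: 0
The order-2 divided differences are all -6 (nonzero) and every higher order vanishes, so the data lies on a polynomial of degree exactly 2.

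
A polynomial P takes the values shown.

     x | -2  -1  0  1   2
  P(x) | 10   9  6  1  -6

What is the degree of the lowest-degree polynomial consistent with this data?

2

Forward differences of the values at x = -2, -1, 0, 1, 2:
  P  : 10  9  6  1  -6
  Δ  : -1  -3  -5  -7
  Δ^2: -2  -2  -2
  Δ^3: 0  0
  Δ^4: 0
The second differences are constant (-2) and nonzero, while all higher differences vanish, so the minimal degree is 2.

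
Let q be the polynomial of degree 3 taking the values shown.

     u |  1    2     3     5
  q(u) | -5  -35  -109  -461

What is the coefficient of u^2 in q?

Write q(u) = au^3 + bu^2 + cu + d. Substituting each data point gives a linear system:
  a + b + c + d = -5
  8a + 4b + 2c + d = -35
  27a + 9b + 3c + d = -109
  125a + 25b + 5c + d = -461
Solving the system yields a = -3, b = -4, c = 3, d = -1.
So q(u) = -3u^3 - 4u^2 + 3u - 1.
The coefficient of u^2 is -4.

-4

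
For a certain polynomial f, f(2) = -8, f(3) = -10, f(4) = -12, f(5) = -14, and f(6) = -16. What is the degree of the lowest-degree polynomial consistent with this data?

1

Forward differences of the values at n = 2, 3, 4, 5, 6:
  f  : -8  -10  -12  -14  -16
  Δ  : -2  -2  -2  -2
  Δ^2: 0  0  0
  Δ^3: 0  0
  Δ^4: 0
The first differences are constant (-2) and nonzero, while all higher differences vanish, so the minimal degree is 1.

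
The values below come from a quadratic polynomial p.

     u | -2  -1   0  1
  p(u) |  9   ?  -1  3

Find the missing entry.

The 3 known points determine the degree-2 polynomial uniquely.
Write p(u) = au^2 + bu + c. Substituting each data point gives a linear system:
  4a - 2b + c = 9
  c = -1
  a + b + c = 3
Solving the system yields a = 3, b = 1, c = -1.
So p(u) = 3u² + u - 1.
Then p(-1) = 1.

1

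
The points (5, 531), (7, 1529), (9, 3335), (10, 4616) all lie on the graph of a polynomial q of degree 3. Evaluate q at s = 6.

Using the Lagrange interpolation formula with nodes 5, 7, 9, 10:
  L_0(s) = (s - 7)(s - 9)(s - 10) / -40
  L_1(s) = (s - 5)(s - 9)(s - 10) / 12
  L_2(s) = (s - 5)(s - 7)(s - 10) / -8
  L_3(s) = (s - 5)(s - 7)(s - 9) / 15
Then q(s) = 531·L_0(s) + 1529·L_1(s) + 3335·L_2(s) + 4616·L_3(s).
Expanding and collecting terms gives q(s) = 5s^3 - 4s^2 + 2s - 4.
Evaluating at s = 6: q(6) = 944.

944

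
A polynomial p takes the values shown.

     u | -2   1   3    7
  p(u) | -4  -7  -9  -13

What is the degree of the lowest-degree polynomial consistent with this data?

1

Divided differences on the nodes -2, 1, 3, 7:
  order 0: -4  -7  -9  -13
  order 1: -1  -1  -1
  order 2: 0  0
  order 3: 0
The order-1 divided differences are all -1 (nonzero) and every higher order vanishes, so the data lies on a polynomial of degree exactly 1.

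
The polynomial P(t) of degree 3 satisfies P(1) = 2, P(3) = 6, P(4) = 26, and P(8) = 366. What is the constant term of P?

6

Write P(t) = at^3 + bt^2 + ct + d. Substituting each data point gives a linear system:
  a + b + c + d = 2
  27a + 9b + 3c + d = 6
  64a + 16b + 4c + d = 26
  512a + 64b + 8c + d = 366
Solving the system yields a = 1, b = -2, c = -3, d = 6.
So P(t) = t³ - 2t² - 3t + 6.
The constant term is 6.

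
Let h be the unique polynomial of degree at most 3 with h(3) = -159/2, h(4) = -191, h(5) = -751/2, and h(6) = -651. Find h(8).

Forward differences of the values at u = 3, 4, 5, 6:
  h  : -159/2  -191  -751/2  -651
  Δ  : -223/2  -369/2  -551/2
  Δ^2: -73  -91
  Δ^3: -18
The third differences are constant, confirming degree 3.
Interpolating (Newton forward form) and evaluating at u = 8 gives h(8) = -1547.

-1547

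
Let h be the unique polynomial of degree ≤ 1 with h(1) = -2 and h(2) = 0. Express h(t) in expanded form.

Write h(t) = at + b. Substituting each data point gives a linear system:
  a + b = -2
  2a + b = 0
Solving the system yields a = 2, b = -4.
So h(t) = 2t - 4.
Check: h(2) = 0. ✓

h(t) = 2t - 4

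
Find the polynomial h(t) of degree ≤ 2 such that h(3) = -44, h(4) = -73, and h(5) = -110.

h(t) = -4t^2 - t - 5

Write h(t) = at^2 + bt + c. Substituting each data point gives a linear system:
  9a + 3b + c = -44
  16a + 4b + c = -73
  25a + 5b + c = -110
Solving the system yields a = -4, b = -1, c = -5.
So h(t) = -4t² - t - 5.
Check: h(5) = -110. ✓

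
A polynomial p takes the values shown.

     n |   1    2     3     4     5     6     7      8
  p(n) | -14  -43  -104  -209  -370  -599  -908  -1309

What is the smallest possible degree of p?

Forward differences of the values at n = 1, 2, 3, 4, 5, 6, 7, 8:
  p  : -14  -43  -104  -209  -370  -599  -908  -1309
  Δ  : -29  -61  -105  -161  -229  -309  -401
  Δ^2: -32  -44  -56  -68  -80  -92
  Δ^3: -12  -12  -12  -12  -12
  Δ^4: 0  0  0  0
  Δ^5: 0  0  0
  Δ^6: 0  0
  Δ^7: 0
The third differences are constant (-12) and nonzero, while all higher differences vanish, so the minimal degree is 3.

3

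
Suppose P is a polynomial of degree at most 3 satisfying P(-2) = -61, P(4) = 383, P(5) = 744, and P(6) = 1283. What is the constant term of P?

Write P(n) = an^3 + bn^2 + cn + d. Substituting each data point gives a linear system:
  -8a + 4b - 2c + d = -61
  64a + 16b + 4c + d = 383
  125a + 25b + 5c + d = 744
  216a + 36b + 6c + d = 1283
Solving the system yields a = 6, b = -1, c = 4, d = -1.
So P(n) = 6n^3 - n^2 + 4n - 1.
The constant term is -1.

-1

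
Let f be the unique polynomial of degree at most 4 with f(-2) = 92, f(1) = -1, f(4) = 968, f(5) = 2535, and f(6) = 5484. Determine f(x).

f(x) = 5x^4 - 4x^3 - 4x^2 + 2x

Using the Lagrange interpolation formula with nodes -2, 1, 4, 5, 6:
  L_0(x) = (x - 1)(x - 4)(x - 5)(x - 6) / 1008
  L_1(x) = (x + 2)(x - 4)(x - 5)(x - 6) / -180
  L_2(x) = (x + 2)(x - 1)(x - 5)(x - 6) / 36
  L_3(x) = (x + 2)(x - 1)(x - 4)(x - 6) / -28
  L_4(x) = (x + 2)(x - 1)(x - 4)(x - 5) / 80
Then f(x) = 92·L_0(x) - 1·L_1(x) + 968·L_2(x) + 2535·L_3(x) + 5484·L_4(x).
Expanding and collecting terms gives f(x) = 5x⁴ - 4x³ - 4x² + 2x.
Check: f(4) = 968. ✓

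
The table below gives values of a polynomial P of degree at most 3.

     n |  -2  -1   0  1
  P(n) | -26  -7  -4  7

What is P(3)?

149

Write P(n) = an^3 + bn^2 + cn + d. Substituting each data point gives a linear system:
  -8a + 4b - 2c + d = -26
  -a + b - c + d = -7
  d = -4
  a + b + c + d = 7
Solving the system yields a = 4, b = 4, c = 3, d = -4.
So P(n) = 4n^3 + 4n^2 + 3n - 4.
Then P(3) = 149.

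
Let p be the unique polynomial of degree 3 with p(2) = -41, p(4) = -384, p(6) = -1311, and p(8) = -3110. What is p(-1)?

17/2

Write p(s) = as^3 + bs^2 + cs + d. Substituting each data point gives a linear system:
  8a + 4b + 2c + d = -41
  64a + 16b + 4c + d = -384
  216a + 36b + 6c + d = -1311
  512a + 64b + 8c + d = -3110
Solving the system yields a = -6, b = -1, c = 5/2, d = 6.
So p(s) = -6s^3 - s^2 + (5/2)s + 6.
Then p(-1) = 17/2.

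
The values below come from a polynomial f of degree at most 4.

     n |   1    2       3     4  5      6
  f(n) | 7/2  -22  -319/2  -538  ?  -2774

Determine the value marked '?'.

On equispaced nodes a degree-4 polynomial has vanishing fifth forward difference, so
  - f(1) + 5·f(2) - 10·f(3) + 10·f(4) - 5·f(5) + f(6) = 0.
Substituting the known values and solving for f(5):
  -5·f(5) = 13345/2
  f(5) = -2669/2.

-2669/2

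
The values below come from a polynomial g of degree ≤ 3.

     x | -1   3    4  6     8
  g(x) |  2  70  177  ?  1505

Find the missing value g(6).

The 4 known points determine the degree-3 polynomial uniquely.
Write g(x) = ax^3 + bx^2 + cx + d. Substituting each data point gives a linear system:
  -a + b - c + d = 2
  27a + 9b + 3c + d = 70
  64a + 16b + 4c + d = 177
  512a + 64b + 8c + d = 1505
Solving the system yields a = 3, b = 0, c = -4, d = 1.
So g(x) = 3x^3 - 4x + 1.
Then g(6) = 625.

625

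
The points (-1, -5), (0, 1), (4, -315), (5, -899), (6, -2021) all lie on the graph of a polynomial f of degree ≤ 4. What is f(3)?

-65

Write f(u) = au^4 + bu^3 + cu^2 + du + e. Substituting each data point gives a linear system:
  a - b + c - d + e = -5
  e = 1
  256a + 64b + 16c + 4d + e = -315
  625a + 125b + 25c + 5d + e = -899
  1296a + 216b + 36c + 6d + e = -2021
Solving the system yields a = -2, b = 2, c = 3, d = 5, e = 1.
So f(u) = -2u⁴ + 2u³ + 3u² + 5u + 1.
Then f(3) = -65.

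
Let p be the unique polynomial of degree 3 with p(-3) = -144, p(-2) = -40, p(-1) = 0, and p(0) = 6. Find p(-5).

Using the Lagrange interpolation formula with nodes -3, -2, -1, 0:
  L_0(t) = (t + 2)(t + 1)t / -6
  L_1(t) = (t + 3)(t + 1)t / 2
  L_2(t) = (t + 3)(t + 2)t / -2
  L_3(t) = (t + 3)(t + 2)(t + 1) / 6
Then p(t) = -144·L_0(t) - 40·L_1(t) + 0·L_2(t) + 6·L_3(t).
Expanding and collecting terms gives p(t) = 5t^3 - 2t^2 - t + 6.
Evaluating at t = -5: p(-5) = -664.

-664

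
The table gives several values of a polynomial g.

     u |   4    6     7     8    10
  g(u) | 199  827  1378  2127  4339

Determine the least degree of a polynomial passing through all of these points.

3

Divided differences on the nodes 4, 6, 7, 8, 10:
  order 0: 199  827  1378  2127  4339
  order 1: 314  551  749  1106
  order 2: 79  99  119
  order 3: 5  5
  order 4: 0
The order-3 divided differences are all 5 (nonzero) and every higher order vanishes, so the data lies on a polynomial of degree exactly 3.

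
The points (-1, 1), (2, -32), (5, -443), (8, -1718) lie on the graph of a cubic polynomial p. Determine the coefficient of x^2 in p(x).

-3

Write p(x) = ax^3 + bx^2 + cx + d. Substituting each data point gives a linear system:
  -a + b - c + d = 1
  8a + 4b + 2c + d = -32
  125a + 25b + 5c + d = -443
  512a + 64b + 8c + d = -1718
Solving the system yields a = -3, b = -3, c = 1, d = 2.
So p(x) = -3x³ - 3x² + x + 2.
The coefficient of x^2 is -3.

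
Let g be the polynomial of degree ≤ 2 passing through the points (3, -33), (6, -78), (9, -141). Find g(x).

Write g(x) = ax^2 + bx + c. Substituting each data point gives a linear system:
  9a + 3b + c = -33
  36a + 6b + c = -78
  81a + 9b + c = -141
Solving the system yields a = -1, b = -6, c = -6.
So g(x) = -x² - 6x - 6.
Check: g(9) = -141. ✓

g(x) = -x^2 - 6x - 6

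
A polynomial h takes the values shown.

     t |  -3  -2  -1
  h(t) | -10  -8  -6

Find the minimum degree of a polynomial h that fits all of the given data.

1

Forward differences of the values at t = -3, -2, -1:
  h  : -10  -8  -6
  Δ  : 2  2
  Δ^2: 0
The first differences are constant (2) and nonzero, while all higher differences vanish, so the minimal degree is 1.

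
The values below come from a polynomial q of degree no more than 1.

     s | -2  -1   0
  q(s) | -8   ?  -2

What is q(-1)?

The 2 known points determine the degree-1 polynomial uniquely.
Write q(s) = as + b. Substituting each data point gives a linear system:
  -2a + b = -8
  b = -2
Solving the system yields a = 3, b = -2.
So q(s) = 3s - 2.
Then q(-1) = -5.

-5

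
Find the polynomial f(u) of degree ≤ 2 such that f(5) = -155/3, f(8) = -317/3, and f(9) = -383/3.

f(u) = -u^2 - 5u - 5/3

Write f(u) = au^2 + bu + c. Substituting each data point gives a linear system:
  25a + 5b + c = -155/3
  64a + 8b + c = -317/3
  81a + 9b + c = -383/3
Solving the system yields a = -1, b = -5, c = -5/3.
So f(u) = -u^2 - 5u - 5/3.
Check: f(9) = -383/3. ✓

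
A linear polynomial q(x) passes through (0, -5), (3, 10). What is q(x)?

Write q(x) = ax + b. Substituting each data point gives a linear system:
  b = -5
  3a + b = 10
Solving the system yields a = 5, b = -5.
So q(x) = 5x - 5.
Check: q(3) = 10. ✓

q(x) = 5x - 5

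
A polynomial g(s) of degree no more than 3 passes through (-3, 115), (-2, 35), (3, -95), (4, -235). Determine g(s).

g(s) = -4s^3 + s^2 + s + 1

Using the Lagrange interpolation formula with nodes -3, -2, 3, 4:
  L_0(s) = (s + 2)(s - 3)(s - 4) / -42
  L_1(s) = (s + 3)(s - 3)(s - 4) / 30
  L_2(s) = (s + 3)(s + 2)(s - 4) / -30
  L_3(s) = (s + 3)(s + 2)(s - 3) / 42
Then g(s) = 115·L_0(s) + 35·L_1(s) - 95·L_2(s) - 235·L_3(s).
Expanding and collecting terms gives g(s) = -4s^3 + s^2 + s + 1.
Check: g(3) = -95. ✓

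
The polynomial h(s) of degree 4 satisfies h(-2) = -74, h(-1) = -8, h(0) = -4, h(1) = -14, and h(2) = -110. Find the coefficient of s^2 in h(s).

Write h(s) = as^4 + bs^3 + cs^2 + ds + e. Substituting each data point gives a linear system:
  16a - 8b + 4c - 2d + e = -74
  a - b + c - d + e = -8
  e = -4
  a + b + c + d + e = -14
  16a + 8b + 4c + 2d + e = -110
Solving the system yields a = -5, b = -2, c = -2, d = -1, e = -4.
So h(s) = -5s⁴ - 2s³ - 2s² - s - 4.
The coefficient of s^2 is -2.

-2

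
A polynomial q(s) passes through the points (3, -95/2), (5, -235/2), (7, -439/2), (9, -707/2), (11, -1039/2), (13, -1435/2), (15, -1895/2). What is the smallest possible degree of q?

2

Forward differences of the values at s = 3, 5, 7, 9, 11, 13, 15:
  q  : -95/2  -235/2  -439/2  -707/2  -1039/2  -1435/2  -1895/2
  Δ  : -70  -102  -134  -166  -198  -230
  Δ^2: -32  -32  -32  -32  -32
  Δ^3: 0  0  0  0
  Δ^4: 0  0  0
  Δ^5: 0  0
  Δ^6: 0
The second differences are constant (-32) and nonzero, while all higher differences vanish, so the minimal degree is 2.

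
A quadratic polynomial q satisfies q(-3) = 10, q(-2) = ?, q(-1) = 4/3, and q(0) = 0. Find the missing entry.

14/3

The 3 known points determine the degree-2 polynomial uniquely.
Write q(x) = ax^2 + bx + c. Substituting each data point gives a linear system:
  9a - 3b + c = 10
  a - b + c = 4/3
  c = 0
Solving the system yields a = 1, b = -1/3, c = 0.
So q(x) = x² - (1/3)x.
Then q(-2) = 14/3.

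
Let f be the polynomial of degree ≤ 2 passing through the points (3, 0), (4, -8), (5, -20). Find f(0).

Using the Lagrange interpolation formula with nodes 3, 4, 5:
  L_0(n) = (n - 4)(n - 5) / 2
  L_1(n) = (n - 3)(n - 5) / -1
  L_2(n) = (n - 3)(n - 4) / 2
Then f(n) = 0·L_0(n) - 8·L_1(n) - 20·L_2(n).
Expanding and collecting terms gives f(n) = -2n² + 6n.
Evaluating at n = 0: f(0) = 0.

0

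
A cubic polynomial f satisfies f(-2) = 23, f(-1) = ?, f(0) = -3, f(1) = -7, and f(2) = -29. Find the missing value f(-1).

1

On equispaced nodes a degree-3 polynomial has vanishing fourth forward difference, so
  f(-2) - 4·f(-1) + 6·f(0) - 4·f(1) + f(2) = 0.
Substituting the known values and solving for f(-1):
  -4·f(-1) = -4
  f(-1) = 1.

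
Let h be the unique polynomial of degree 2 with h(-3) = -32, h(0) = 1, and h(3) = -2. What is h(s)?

Using the Lagrange interpolation formula with nodes -3, 0, 3:
  L_0(s) = s(s - 3) / 18
  L_1(s) = (s + 3)(s - 3) / -9
  L_2(s) = (s + 3)s / 18
Then h(s) = -32·L_0(s) + 1·L_1(s) - 2·L_2(s).
Expanding and collecting terms gives h(s) = -2s² + 5s + 1.
Check: h(0) = 1. ✓

h(s) = -2s^2 + 5s + 1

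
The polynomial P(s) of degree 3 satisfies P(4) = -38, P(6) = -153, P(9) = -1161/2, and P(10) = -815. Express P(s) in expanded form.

P(s) = -s^3 + 2s^2 - (3/2)s

Using the Lagrange interpolation formula with nodes 4, 6, 9, 10:
  L_0(s) = (s - 6)(s - 9)(s - 10) / -60
  L_1(s) = (s - 4)(s - 9)(s - 10) / 24
  L_2(s) = (s - 4)(s - 6)(s - 10) / -15
  L_3(s) = (s - 4)(s - 6)(s - 9) / 24
Then P(s) = -38·L_0(s) - 153·L_1(s) - 1161/2·L_2(s) - 815·L_3(s).
Expanding and collecting terms gives P(s) = -s^3 + 2s^2 - (3/2)s.
Check: P(9) = -1161/2. ✓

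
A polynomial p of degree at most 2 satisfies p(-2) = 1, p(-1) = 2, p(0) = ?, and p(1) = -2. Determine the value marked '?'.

On equispaced nodes a degree-2 polynomial has vanishing third forward difference, so
  - p(-2) + 3·p(-1) - 3·p(0) + p(1) = 0.
Substituting the known values and solving for p(0):
  -3·p(0) = -3
  p(0) = 1.

1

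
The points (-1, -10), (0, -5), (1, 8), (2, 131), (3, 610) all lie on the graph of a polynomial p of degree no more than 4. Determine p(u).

p(u) = 6u^4 + 5u^3 - 2u^2 + 4u - 5

Write p(u) = au^4 + bu^3 + cu^2 + du + e. Substituting each data point gives a linear system:
  a - b + c - d + e = -10
  e = -5
  a + b + c + d + e = 8
  16a + 8b + 4c + 2d + e = 131
  81a + 27b + 9c + 3d + e = 610
Solving the system yields a = 6, b = 5, c = -2, d = 4, e = -5.
So p(u) = 6u⁴ + 5u³ - 2u² + 4u - 5.
Check: p(1) = 8. ✓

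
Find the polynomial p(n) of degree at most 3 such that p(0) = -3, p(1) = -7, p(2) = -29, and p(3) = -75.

Using the Lagrange interpolation formula with nodes 0, 1, 2, 3:
  L_0(n) = (n - 1)(n - 2)(n - 3) / -6
  L_1(n) = n(n - 2)(n - 3) / 2
  L_2(n) = n(n - 1)(n - 3) / -2
  L_3(n) = n(n - 1)(n - 2) / 6
Then p(n) = -3·L_0(n) - 7·L_1(n) - 29·L_2(n) - 75·L_3(n).
Expanding and collecting terms gives p(n) = -n^3 - 6n^2 + 3n - 3.
Check: p(2) = -29. ✓

p(n) = -n^3 - 6n^2 + 3n - 3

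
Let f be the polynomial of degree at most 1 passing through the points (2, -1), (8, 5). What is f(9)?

6

Write f(n) = an + b. Substituting each data point gives a linear system:
  2a + b = -1
  8a + b = 5
Solving the system yields a = 1, b = -3.
So f(n) = n - 3.
Then f(9) = 6.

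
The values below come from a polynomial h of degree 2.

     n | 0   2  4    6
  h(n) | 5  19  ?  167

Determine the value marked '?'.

73

The 3 known points determine the degree-2 polynomial uniquely.
Write h(n) = an^2 + bn + c. Substituting each data point gives a linear system:
  c = 5
  4a + 2b + c = 19
  36a + 6b + c = 167
Solving the system yields a = 5, b = -3, c = 5.
So h(n) = 5n² - 3n + 5.
Then h(4) = 73.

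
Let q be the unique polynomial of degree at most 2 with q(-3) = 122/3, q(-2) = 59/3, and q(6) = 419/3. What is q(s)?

q(s) = 4s^2 - s + 5/3

Write q(s) = as^2 + bs + c. Substituting each data point gives a linear system:
  9a - 3b + c = 122/3
  4a - 2b + c = 59/3
  36a + 6b + c = 419/3
Solving the system yields a = 4, b = -1, c = 5/3.
So q(s) = 4s^2 - s + 5/3.
Check: q(6) = 419/3. ✓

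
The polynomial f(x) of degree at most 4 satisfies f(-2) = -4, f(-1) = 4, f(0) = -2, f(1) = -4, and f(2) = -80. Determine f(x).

f(x) = -4x^4 - 5x^3 + 6x^2 + x - 2

Using the Lagrange interpolation formula with nodes -2, -1, 0, 1, 2:
  L_0(x) = (x + 1)x(x - 1)(x - 2) / 24
  L_1(x) = (x + 2)x(x - 1)(x - 2) / -6
  L_2(x) = (x + 2)(x + 1)(x - 1)(x - 2) / 4
  L_3(x) = (x + 2)(x + 1)x(x - 2) / -6
  L_4(x) = (x + 2)(x + 1)x(x - 1) / 24
Then f(x) = -4·L_0(x) + 4·L_1(x) - 2·L_2(x) - 4·L_3(x) - 80·L_4(x).
Expanding and collecting terms gives f(x) = -4x⁴ - 5x³ + 6x² + x - 2.
Check: f(1) = -4. ✓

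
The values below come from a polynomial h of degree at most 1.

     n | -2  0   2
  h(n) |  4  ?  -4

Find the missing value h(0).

On equispaced nodes a degree-1 polynomial has vanishing second forward difference, so
  h(-2) - 2·h(0) + h(2) = 0.
Substituting the known values and solving for h(0):
  -2·h(0) = 0
  h(0) = 0.

0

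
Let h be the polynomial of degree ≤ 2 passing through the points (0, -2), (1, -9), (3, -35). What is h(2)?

-20

Using the Lagrange interpolation formula with nodes 0, 1, 3:
  L_0(n) = (n - 1)(n - 3) / 3
  L_1(n) = n(n - 3) / -2
  L_2(n) = n(n - 1) / 6
Then h(n) = -2·L_0(n) - 9·L_1(n) - 35·L_2(n).
Expanding and collecting terms gives h(n) = -2n^2 - 5n - 2.
Evaluating at n = 2: h(2) = -20.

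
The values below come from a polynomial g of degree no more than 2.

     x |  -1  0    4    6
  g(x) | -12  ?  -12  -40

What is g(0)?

The 3 known points determine the degree-2 polynomial uniquely.
Write g(x) = ax^2 + bx + c. Substituting each data point gives a linear system:
  a - b + c = -12
  16a + 4b + c = -12
  36a + 6b + c = -40
Solving the system yields a = -2, b = 6, c = -4.
So g(x) = -2x^2 + 6x - 4.
Then g(0) = -4.

-4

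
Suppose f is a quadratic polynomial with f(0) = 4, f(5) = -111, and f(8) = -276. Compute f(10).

Using the Lagrange interpolation formula with nodes 0, 5, 8:
  L_0(s) = (s - 5)(s - 8) / 40
  L_1(s) = s(s - 8) / -15
  L_2(s) = s(s - 5) / 24
Then f(s) = 4·L_0(s) - 111·L_1(s) - 276·L_2(s).
Expanding and collecting terms gives f(s) = -4s^2 - 3s + 4.
Evaluating at s = 10: f(10) = -426.

-426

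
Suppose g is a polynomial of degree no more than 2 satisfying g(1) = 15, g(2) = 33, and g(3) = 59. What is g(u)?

Using the Lagrange interpolation formula with nodes 1, 2, 3:
  L_0(u) = (u - 2)(u - 3) / 2
  L_1(u) = (u - 1)(u - 3) / -1
  L_2(u) = (u - 1)(u - 2) / 2
Then g(u) = 15·L_0(u) + 33·L_1(u) + 59·L_2(u).
Expanding and collecting terms gives g(u) = 4u² + 6u + 5.
Check: g(2) = 33. ✓

g(u) = 4u^2 + 6u + 5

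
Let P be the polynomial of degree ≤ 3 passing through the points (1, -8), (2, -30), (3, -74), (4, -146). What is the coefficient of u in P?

0

Write P(u) = au^3 + bu^2 + cu + d. Substituting each data point gives a linear system:
  a + b + c + d = -8
  8a + 4b + 2c + d = -30
  27a + 9b + 3c + d = -74
  64a + 16b + 4c + d = -146
Solving the system yields a = -1, b = -5, c = 0, d = -2.
So P(u) = -u³ - 5u² - 2.
The coefficient of u is 0.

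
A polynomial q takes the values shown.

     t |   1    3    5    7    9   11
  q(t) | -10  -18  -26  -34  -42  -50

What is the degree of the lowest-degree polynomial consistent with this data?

1

Forward differences of the values at t = 1, 3, 5, 7, 9, 11:
  q  : -10  -18  -26  -34  -42  -50
  Δ  : -8  -8  -8  -8  -8
  Δ^2: 0  0  0  0
  Δ^3: 0  0  0
  Δ^4: 0  0
  Δ^5: 0
The first differences are constant (-8) and nonzero, while all higher differences vanish, so the minimal degree is 1.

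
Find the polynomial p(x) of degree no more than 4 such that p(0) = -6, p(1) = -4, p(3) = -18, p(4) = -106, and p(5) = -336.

p(x) = -x^4 + 2x^3 + 2x^2 - x - 6

Using the Lagrange interpolation formula with nodes 0, 1, 3, 4, 5:
  L_0(x) = (x - 1)(x - 3)(x - 4)(x - 5) / 60
  L_1(x) = x(x - 3)(x - 4)(x - 5) / -24
  L_2(x) = x(x - 1)(x - 4)(x - 5) / 12
  L_3(x) = x(x - 1)(x - 3)(x - 5) / -12
  L_4(x) = x(x - 1)(x - 3)(x - 4) / 40
Then p(x) = -6·L_0(x) - 4·L_1(x) - 18·L_2(x) - 106·L_3(x) - 336·L_4(x).
Expanding and collecting terms gives p(x) = -x^4 + 2x^3 + 2x^2 - x - 6.
Check: p(1) = -4. ✓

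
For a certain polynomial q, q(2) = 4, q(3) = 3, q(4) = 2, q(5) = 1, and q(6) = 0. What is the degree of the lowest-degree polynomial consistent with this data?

Forward differences of the values at x = 2, 3, 4, 5, 6:
  q  : 4  3  2  1  0
  Δ  : -1  -1  -1  -1
  Δ^2: 0  0  0
  Δ^3: 0  0
  Δ^4: 0
The first differences are constant (-1) and nonzero, while all higher differences vanish, so the minimal degree is 1.

1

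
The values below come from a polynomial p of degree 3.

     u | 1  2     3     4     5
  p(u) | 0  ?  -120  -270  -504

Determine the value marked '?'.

The 4 known points determine the degree-3 polynomial uniquely.
Write p(u) = au^3 + bu^2 + cu + d. Substituting each data point gives a linear system:
  a + b + c + d = 0
  27a + 9b + 3c + d = -120
  64a + 16b + 4c + d = -270
  125a + 25b + 5c + d = -504
Solving the system yields a = -3, b = -6, c = 3, d = 6.
So p(u) = -3u^3 - 6u^2 + 3u + 6.
Then p(2) = -36.

-36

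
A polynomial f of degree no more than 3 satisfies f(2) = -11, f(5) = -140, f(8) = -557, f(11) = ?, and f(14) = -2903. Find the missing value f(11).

The 4 known points determine the degree-3 polynomial uniquely.
Write f(u) = au^3 + bu^2 + cu + d. Substituting each data point gives a linear system:
  8a + 4b + 2c + d = -11
  125a + 25b + 5c + d = -140
  512a + 64b + 8c + d = -557
  2744a + 196b + 14c + d = -2903
Solving the system yields a = -1, b = -1, c = 3, d = -5.
So f(u) = -u^3 - u^2 + 3u - 5.
Then f(11) = -1424.

-1424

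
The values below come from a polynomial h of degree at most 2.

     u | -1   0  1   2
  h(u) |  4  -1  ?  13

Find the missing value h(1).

2

The 3 known points determine the degree-2 polynomial uniquely.
Write h(u) = au^2 + bu + c. Substituting each data point gives a linear system:
  a - b + c = 4
  c = -1
  4a + 2b + c = 13
Solving the system yields a = 4, b = -1, c = -1.
So h(u) = 4u² - u - 1.
Then h(1) = 2.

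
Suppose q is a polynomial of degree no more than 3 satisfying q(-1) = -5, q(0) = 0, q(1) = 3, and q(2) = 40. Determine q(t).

q(t) = 6t^3 - t^2 - 2t

Write q(t) = at^3 + bt^2 + ct + d. Substituting each data point gives a linear system:
  -a + b - c + d = -5
  d = 0
  a + b + c + d = 3
  8a + 4b + 2c + d = 40
Solving the system yields a = 6, b = -1, c = -2, d = 0.
So q(t) = 6t^3 - t^2 - 2t.
Check: q(1) = 3. ✓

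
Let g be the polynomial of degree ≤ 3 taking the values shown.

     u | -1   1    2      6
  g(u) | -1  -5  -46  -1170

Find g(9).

Write g(u) = au^3 + bu^2 + cu + d. Substituting each data point gives a linear system:
  -a + b - c + d = -1
  a + b + c + d = -5
  8a + 4b + 2c + d = -46
  216a + 36b + 6c + d = -1170
Solving the system yields a = -5, b = -3, c = 3, d = 0.
So g(u) = -5u^3 - 3u^2 + 3u.
Then g(9) = -3861.

-3861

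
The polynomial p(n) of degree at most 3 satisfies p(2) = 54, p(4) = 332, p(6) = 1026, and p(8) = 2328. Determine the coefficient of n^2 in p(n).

Write p(n) = an^3 + bn^2 + cn + d. Substituting each data point gives a linear system:
  8a + 4b + 2c + d = 54
  64a + 16b + 4c + d = 332
  216a + 36b + 6c + d = 1026
  512a + 64b + 8c + d = 2328
Solving the system yields a = 4, b = 4, c = 3, d = 0.
So p(n) = 4n^3 + 4n^2 + 3n.
The coefficient of n^2 is 4.

4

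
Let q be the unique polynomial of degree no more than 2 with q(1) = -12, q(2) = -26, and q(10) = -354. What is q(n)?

Write q(n) = an^2 + bn + c. Substituting each data point gives a linear system:
  a + b + c = -12
  4a + 2b + c = -26
  100a + 10b + c = -354
Solving the system yields a = -3, b = -5, c = -4.
So q(n) = -3n^2 - 5n - 4.
Check: q(1) = -12. ✓

q(n) = -3n^2 - 5n - 4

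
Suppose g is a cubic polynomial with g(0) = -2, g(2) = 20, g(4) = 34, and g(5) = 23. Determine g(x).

g(x) = -x^3 + 5x^2 + 5x - 2

Using the Lagrange interpolation formula with nodes 0, 2, 4, 5:
  L_0(x) = (x - 2)(x - 4)(x - 5) / -40
  L_1(x) = x(x - 4)(x - 5) / 12
  L_2(x) = x(x - 2)(x - 5) / -8
  L_3(x) = x(x - 2)(x - 4) / 15
Then g(x) = -2·L_0(x) + 20·L_1(x) + 34·L_2(x) + 23·L_3(x).
Expanding and collecting terms gives g(x) = -x³ + 5x² + 5x - 2.
Check: g(4) = 34. ✓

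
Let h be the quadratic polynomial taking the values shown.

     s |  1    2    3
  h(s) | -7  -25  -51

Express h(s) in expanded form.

h(s) = -4s^2 - 6s + 3

Using the Lagrange interpolation formula with nodes 1, 2, 3:
  L_0(s) = (s - 2)(s - 3) / 2
  L_1(s) = (s - 1)(s - 3) / -1
  L_2(s) = (s - 1)(s - 2) / 2
Then h(s) = -7·L_0(s) - 25·L_1(s) - 51·L_2(s).
Expanding and collecting terms gives h(s) = -4s^2 - 6s + 3.
Check: h(2) = -25. ✓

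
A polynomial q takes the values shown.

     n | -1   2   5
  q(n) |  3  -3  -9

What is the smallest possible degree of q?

1

Forward differences of the values at n = -1, 2, 5:
  q  : 3  -3  -9
  Δ  : -6  -6
  Δ^2: 0
The first differences are constant (-6) and nonzero, while all higher differences vanish, so the minimal degree is 1.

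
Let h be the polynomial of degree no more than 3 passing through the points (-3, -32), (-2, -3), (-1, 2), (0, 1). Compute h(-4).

Write h(t) = at^3 + bt^2 + ct + d. Substituting each data point gives a linear system:
  -27a + 9b - 3c + d = -32
  -8a + 4b - 2c + d = -3
  -a + b - c + d = 2
  d = 1
Solving the system yields a = 3, b = 6, c = 2, d = 1.
So h(t) = 3t³ + 6t² + 2t + 1.
Then h(-4) = -103.

-103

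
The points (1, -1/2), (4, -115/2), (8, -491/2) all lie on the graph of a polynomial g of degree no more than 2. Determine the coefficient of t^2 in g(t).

-4

Write g(t) = at^2 + bt + c. Substituting each data point gives a linear system:
  a + b + c = -1/2
  16a + 4b + c = -115/2
  64a + 8b + c = -491/2
Solving the system yields a = -4, b = 1, c = 5/2.
So g(t) = -4t^2 + t + 5/2.
The leading coefficient is -4.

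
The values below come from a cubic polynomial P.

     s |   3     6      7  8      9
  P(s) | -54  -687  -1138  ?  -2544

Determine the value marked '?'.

-1749

The 4 known points determine the degree-3 polynomial uniquely.
Write P(s) = as^3 + bs^2 + cs + d. Substituting each data point gives a linear system:
  27a + 9b + 3c + d = -54
  216a + 36b + 6c + d = -687
  343a + 49b + 7c + d = -1138
  729a + 81b + 9c + d = -2544
Solving the system yields a = -4, b = 4, c = 5, d = 3.
So P(s) = -4s^3 + 4s^2 + 5s + 3.
Then P(8) = -1749.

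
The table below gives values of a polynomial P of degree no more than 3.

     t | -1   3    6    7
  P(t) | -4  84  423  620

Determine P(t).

Write P(t) = at^3 + bt^2 + ct + d. Substituting each data point gives a linear system:
  -a + b - c + d = -4
  27a + 9b + 3c + d = 84
  216a + 36b + 6c + d = 423
  343a + 49b + 7c + d = 620
Solving the system yields a = 1, b = 5, c = 5, d = -3.
So P(t) = t^3 + 5t^2 + 5t - 3.
Check: P(-1) = -4. ✓

P(t) = t^3 + 5t^2 + 5t - 3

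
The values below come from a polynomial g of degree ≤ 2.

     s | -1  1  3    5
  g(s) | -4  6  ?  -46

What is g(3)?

On equispaced nodes a degree-2 polynomial has vanishing third forward difference, so
  - g(-1) + 3·g(1) - 3·g(3) + g(5) = 0.
Substituting the known values and solving for g(3):
  -3·g(3) = 24
  g(3) = -8.

-8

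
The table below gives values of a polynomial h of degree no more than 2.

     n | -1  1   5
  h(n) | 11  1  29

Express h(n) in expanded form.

Write h(n) = an^2 + bn + c. Substituting each data point gives a linear system:
  a - b + c = 11
  a + b + c = 1
  25a + 5b + c = 29
Solving the system yields a = 2, b = -5, c = 4.
So h(n) = 2n^2 - 5n + 4.
Check: h(1) = 1. ✓

h(n) = 2n^2 - 5n + 4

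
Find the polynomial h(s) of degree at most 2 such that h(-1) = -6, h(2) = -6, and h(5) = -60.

h(s) = -3s^2 + 3s

Write h(s) = as^2 + bs + c. Substituting each data point gives a linear system:
  a - b + c = -6
  4a + 2b + c = -6
  25a + 5b + c = -60
Solving the system yields a = -3, b = 3, c = 0.
So h(s) = -3s^2 + 3s.
Check: h(2) = -6. ✓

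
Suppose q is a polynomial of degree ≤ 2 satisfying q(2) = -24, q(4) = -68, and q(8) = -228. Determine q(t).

q(t) = -3t^2 - 4t - 4

Write q(t) = at^2 + bt + c. Substituting each data point gives a linear system:
  4a + 2b + c = -24
  16a + 4b + c = -68
  64a + 8b + c = -228
Solving the system yields a = -3, b = -4, c = -4.
So q(t) = -3t² - 4t - 4.
Check: q(2) = -24. ✓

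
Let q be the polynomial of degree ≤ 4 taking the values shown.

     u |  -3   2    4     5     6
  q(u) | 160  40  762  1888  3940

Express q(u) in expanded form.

Using the Lagrange interpolation formula with nodes -3, 2, 4, 5, 6:
  L_0(u) = (u - 2)(u - 4)(u - 5)(u - 6) / 2520
  L_1(u) = (u + 3)(u - 4)(u - 5)(u - 6) / -120
  L_2(u) = (u + 3)(u - 2)(u - 5)(u - 6) / 28
  L_3(u) = (u + 3)(u - 2)(u - 4)(u - 6) / -24
  L_4(u) = (u + 3)(u - 2)(u - 4)(u - 5) / 72
Then q(u) = 160·L_0(u) + 40·L_1(u) + 762·L_2(u) + 1888·L_3(u) + 3940·L_4(u).
Expanding and collecting terms gives q(u) = 3u^4 + u^3 - 5u^2 + 3u - 2.
Check: q(2) = 40. ✓

q(u) = 3u^4 + u^3 - 5u^2 + 3u - 2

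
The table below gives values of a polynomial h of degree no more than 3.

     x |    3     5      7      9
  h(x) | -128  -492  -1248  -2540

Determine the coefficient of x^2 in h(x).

Write h(x) = ax^3 + bx^2 + cx + d. Substituting each data point gives a linear system:
  27a + 9b + 3c + d = -128
  125a + 25b + 5c + d = -492
  343a + 49b + 7c + d = -1248
  729a + 81b + 9c + d = -2540
Solving the system yields a = -3, b = -4, c = -3, d = -2.
So h(x) = -3x³ - 4x² - 3x - 2.
The coefficient of x^2 is -4.

-4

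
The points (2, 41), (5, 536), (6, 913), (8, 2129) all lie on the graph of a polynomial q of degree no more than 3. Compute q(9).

Using the Lagrange interpolation formula with nodes 2, 5, 6, 8:
  L_0(t) = (t - 5)(t - 6)(t - 8) / -72
  L_1(t) = (t - 2)(t - 6)(t - 8) / 9
  L_2(t) = (t - 2)(t - 5)(t - 8) / -8
  L_3(t) = (t - 2)(t - 5)(t - 6) / 36
Then q(t) = 41·L_0(t) + 536·L_1(t) + 913·L_2(t) + 2129·L_3(t).
Expanding and collecting terms gives q(t) = 4t^3 + t^2 + 2t + 1.
Evaluating at t = 9: q(9) = 3016.

3016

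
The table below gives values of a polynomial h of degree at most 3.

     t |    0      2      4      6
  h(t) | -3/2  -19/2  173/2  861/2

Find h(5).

Using the Lagrange interpolation formula with nodes 0, 2, 4, 6:
  L_0(t) = (t - 2)(t - 4)(t - 6) / -48
  L_1(t) = t(t - 4)(t - 6) / 16
  L_2(t) = t(t - 2)(t - 6) / -16
  L_3(t) = t(t - 2)(t - 4) / 48
Then h(t) = -3/2·L_0(t) - 19/2·L_1(t) + 173/2·L_2(t) + 861/2·L_3(t).
Expanding and collecting terms gives h(t) = 3t³ - 5t² - 6t - 3/2.
Evaluating at t = 5: h(5) = 437/2.

437/2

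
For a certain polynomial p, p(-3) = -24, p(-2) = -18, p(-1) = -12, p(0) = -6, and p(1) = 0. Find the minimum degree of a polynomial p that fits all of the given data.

1

Forward differences of the values at n = -3, -2, -1, 0, 1:
  p  : -24  -18  -12  -6  0
  Δ  : 6  6  6  6
  Δ^2: 0  0  0
  Δ^3: 0  0
  Δ^4: 0
The first differences are constant (6) and nonzero, while all higher differences vanish, so the minimal degree is 1.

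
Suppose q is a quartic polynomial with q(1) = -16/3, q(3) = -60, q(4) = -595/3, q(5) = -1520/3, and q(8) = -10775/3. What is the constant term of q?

-5

Write q(n) = an^4 + bn^3 + cn^2 + dn + e. Substituting each data point gives a linear system:
  a + b + c + d + e = -16/3
  81a + 27b + 9c + 3d + e = -60
  256a + 64b + 16c + 4d + e = -595/3
  625a + 125b + 25c + 5d + e = -1520/3
  4096a + 512b + 64c + 8d + e = -10775/3
Solving the system yields a = -1, b = 1, c = 0, d = -1/3, e = -5.
So q(n) = -n⁴ + n³ - (1/3)n - 5.
The constant term is -5.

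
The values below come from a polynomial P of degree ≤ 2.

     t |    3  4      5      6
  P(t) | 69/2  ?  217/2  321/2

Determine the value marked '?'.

The 3 known points determine the degree-2 polynomial uniquely.
Write P(t) = at^2 + bt + c. Substituting each data point gives a linear system:
  9a + 3b + c = 69/2
  25a + 5b + c = 217/2
  36a + 6b + c = 321/2
Solving the system yields a = 5, b = -3, c = -3/2.
So P(t) = 5t² - 3t - 3/2.
Then P(4) = 133/2.

133/2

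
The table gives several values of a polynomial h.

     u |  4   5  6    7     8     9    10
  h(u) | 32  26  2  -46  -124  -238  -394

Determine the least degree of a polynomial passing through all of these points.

Forward differences of the values at u = 4, 5, 6, 7, 8, 9, 10:
  h  : 32  26  2  -46  -124  -238  -394
  Δ  : -6  -24  -48  -78  -114  -156
  Δ^2: -18  -24  -30  -36  -42
  Δ^3: -6  -6  -6  -6
  Δ^4: 0  0  0
  Δ^5: 0  0
  Δ^6: 0
The third differences are constant (-6) and nonzero, while all higher differences vanish, so the minimal degree is 3.

3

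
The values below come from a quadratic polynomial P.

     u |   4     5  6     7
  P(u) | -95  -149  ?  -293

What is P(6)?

-215

On equispaced nodes a degree-2 polynomial has vanishing third forward difference, so
  - P(4) + 3·P(5) - 3·P(6) + P(7) = 0.
Substituting the known values and solving for P(6):
  -3·P(6) = 645
  P(6) = -215.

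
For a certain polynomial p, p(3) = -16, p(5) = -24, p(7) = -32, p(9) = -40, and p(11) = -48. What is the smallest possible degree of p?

Forward differences of the values at s = 3, 5, 7, 9, 11:
  p  : -16  -24  -32  -40  -48
  Δ  : -8  -8  -8  -8
  Δ^2: 0  0  0
  Δ^3: 0  0
  Δ^4: 0
The first differences are constant (-8) and nonzero, while all higher differences vanish, so the minimal degree is 1.

1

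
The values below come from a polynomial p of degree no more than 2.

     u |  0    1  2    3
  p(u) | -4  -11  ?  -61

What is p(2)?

On equispaced nodes a degree-2 polynomial has vanishing third forward difference, so
  - p(0) + 3·p(1) - 3·p(2) + p(3) = 0.
Substituting the known values and solving for p(2):
  -3·p(2) = 90
  p(2) = -30.

-30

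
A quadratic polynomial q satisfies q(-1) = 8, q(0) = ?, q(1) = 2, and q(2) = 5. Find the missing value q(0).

3

The 3 known points determine the degree-2 polynomial uniquely.
Write q(n) = an^2 + bn + c. Substituting each data point gives a linear system:
  a - b + c = 8
  a + b + c = 2
  4a + 2b + c = 5
Solving the system yields a = 2, b = -3, c = 3.
So q(n) = 2n^2 - 3n + 3.
Then q(0) = 3.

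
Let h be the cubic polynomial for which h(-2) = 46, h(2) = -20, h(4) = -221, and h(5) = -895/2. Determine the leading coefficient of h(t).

Write h(t) = at^3 + bt^2 + ct + d. Substituting each data point gives a linear system:
  -8a + 4b - 2c + d = 46
  8a + 4b + 2c + d = -20
  64a + 16b + 4c + d = -221
  125a + 25b + 5c + d = -895/2
Solving the system yields a = -4, b = 2, c = -1/2, d = 5.
So h(t) = -4t³ + 2t² - (1/2)t + 5.
The leading coefficient is -4.

-4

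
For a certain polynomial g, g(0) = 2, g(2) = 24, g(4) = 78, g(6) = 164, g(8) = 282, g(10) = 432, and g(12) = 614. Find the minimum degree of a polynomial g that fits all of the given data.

2

Forward differences of the values at s = 0, 2, 4, 6, 8, 10, 12:
  g  : 2  24  78  164  282  432  614
  Δ  : 22  54  86  118  150  182
  Δ^2: 32  32  32  32  32
  Δ^3: 0  0  0  0
  Δ^4: 0  0  0
  Δ^5: 0  0
  Δ^6: 0
The second differences are constant (32) and nonzero, while all higher differences vanish, so the minimal degree is 2.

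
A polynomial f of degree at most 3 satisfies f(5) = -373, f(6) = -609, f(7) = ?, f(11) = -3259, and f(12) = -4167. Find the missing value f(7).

-927

The 4 known points determine the degree-3 polynomial uniquely.
Write f(x) = ax^3 + bx^2 + cx + d. Substituting each data point gives a linear system:
  125a + 25b + 5c + d = -373
  216a + 36b + 6c + d = -609
  1331a + 121b + 11c + d = -3259
  1728a + 144b + 12c + d = -4167
Solving the system yields a = -2, b = -5, c = 1, d = -3.
So f(x) = -2x^3 - 5x^2 + x - 3.
Then f(7) = -927.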